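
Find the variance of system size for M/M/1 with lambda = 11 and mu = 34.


rho = 11/34; Var(N) = rho/(1-rho)^2 = 0.71

0.71


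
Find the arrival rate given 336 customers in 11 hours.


lambda = total arrivals / time = 336 / 11 = 30.55 per hour

30.55 per hour


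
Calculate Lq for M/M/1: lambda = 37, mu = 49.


rho = 37/49; Lq = rho^2/(1-rho) = 2.33

2.33


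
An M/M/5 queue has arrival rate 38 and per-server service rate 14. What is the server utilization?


rho = lambda/(c*mu) = 38/(5*14) = 0.5429

0.5429


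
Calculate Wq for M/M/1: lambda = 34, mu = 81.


rho = 34/81; Wq = rho/(mu - lambda) = 0.0089 hours

0.0089 hours


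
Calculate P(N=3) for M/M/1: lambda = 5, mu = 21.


rho = 5/21; P(n) = (1-rho)*rho^n = (1-5/21)*(5/21)^3 = 0.0103

0.0103


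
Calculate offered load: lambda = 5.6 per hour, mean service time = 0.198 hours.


Offered load a = lambda * E[S] = 5.6 * 0.198 = 1.11 Erlangs

1.11 Erlangs


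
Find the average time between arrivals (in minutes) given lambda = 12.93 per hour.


Mean interarrival time = 60/lambda = 60/12.93 = 4.64 minutes

4.64 minutes


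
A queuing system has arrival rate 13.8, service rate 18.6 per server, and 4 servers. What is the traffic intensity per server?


rho = lambda / (c * mu) = 13.8 / (4 * 18.6) = 0.1855

0.1855


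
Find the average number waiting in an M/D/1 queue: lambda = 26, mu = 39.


M/D/1: Lq = rho^2 / (2*(1-rho)) where rho = 26/39; Lq = 0.67

0.67


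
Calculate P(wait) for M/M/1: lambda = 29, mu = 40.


P(wait) = rho = lambda/mu = 29/40 = 0.725

0.725


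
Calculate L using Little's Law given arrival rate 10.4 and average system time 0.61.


L = lambda * W = 10.4 * 0.61 = 6.34

6.34


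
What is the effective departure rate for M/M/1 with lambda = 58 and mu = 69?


For a stable queue (lambda < mu), throughput = lambda = 58 per hour

58 per hour


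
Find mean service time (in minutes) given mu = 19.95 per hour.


Mean service time = 60/mu = 60/19.95 = 3.01 minutes

3.01 minutes


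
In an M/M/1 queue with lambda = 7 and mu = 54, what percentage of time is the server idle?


Idle fraction = (1 - rho) * 100 = (1 - 7/54) * 100 = 87.0%

87.0%


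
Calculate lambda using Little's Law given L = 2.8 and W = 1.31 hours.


lambda = L / W = 2.8 / 1.31 = 2.14 per hour

2.14 per hour


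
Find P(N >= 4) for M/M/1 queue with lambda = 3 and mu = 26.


P(N >= 4) = rho^4 = (3/26)^4 = 0.0002

0.0002


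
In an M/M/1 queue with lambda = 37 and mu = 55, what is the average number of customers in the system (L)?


rho = 37/55; L = rho/(1-rho) = 2.06

2.06


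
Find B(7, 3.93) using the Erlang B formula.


B(N,A) = (A^N/N!) / sum(A^k/k!, k=0..N) with N=7, A=3.93 = 0.0592

0.0592


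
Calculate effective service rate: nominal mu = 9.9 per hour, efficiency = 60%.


Effective rate = mu * efficiency = 9.9 * 0.6 = 5.94 per hour

5.94 per hour


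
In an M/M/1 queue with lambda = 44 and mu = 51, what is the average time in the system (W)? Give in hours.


W = 1/(mu - lambda) = 1/(51 - 44) = 0.1429 hours

0.1429 hours


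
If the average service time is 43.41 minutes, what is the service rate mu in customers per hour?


mu = 60 / avg_service_time = 60 / 43.41 = 1.38 per hour

1.38 per hour


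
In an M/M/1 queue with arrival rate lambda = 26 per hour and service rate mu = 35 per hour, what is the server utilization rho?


rho = lambda/mu = 26/35 = 0.7429

0.7429


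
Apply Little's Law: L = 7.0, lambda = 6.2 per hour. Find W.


W = L / lambda = 7.0 / 6.2 = 1.129 hours

1.129 hours


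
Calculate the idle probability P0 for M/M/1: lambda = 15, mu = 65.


P0 = 1 - rho = 1 - 15/65 = 0.7692

0.7692


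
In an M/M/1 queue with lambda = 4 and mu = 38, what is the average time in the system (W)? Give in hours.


W = 1/(mu - lambda) = 1/(38 - 4) = 0.0294 hours

0.0294 hours


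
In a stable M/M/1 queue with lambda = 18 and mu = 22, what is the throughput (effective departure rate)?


For a stable queue (lambda < mu), throughput = lambda = 18 per hour

18 per hour


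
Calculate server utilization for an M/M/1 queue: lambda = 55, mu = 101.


rho = lambda/mu = 55/101 = 0.5446

0.5446


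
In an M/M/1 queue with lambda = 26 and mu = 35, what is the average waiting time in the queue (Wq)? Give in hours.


rho = 26/35; Wq = rho/(mu - lambda) = 0.0825 hours

0.0825 hours


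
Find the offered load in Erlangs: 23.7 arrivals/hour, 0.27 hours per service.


Offered load a = lambda * E[S] = 23.7 * 0.27 = 6.4 Erlangs

6.4 Erlangs


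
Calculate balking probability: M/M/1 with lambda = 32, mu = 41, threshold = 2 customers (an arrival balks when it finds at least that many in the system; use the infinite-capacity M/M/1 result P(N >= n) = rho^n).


P(N >= 2) = rho^2 = (32/41)^2 = 0.6092

0.6092


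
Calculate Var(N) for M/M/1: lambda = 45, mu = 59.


rho = 45/59; Var(N) = rho/(1-rho)^2 = 13.55

13.55


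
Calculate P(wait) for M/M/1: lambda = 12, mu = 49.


P(wait) = rho = lambda/mu = 12/49 = 0.2449

0.2449


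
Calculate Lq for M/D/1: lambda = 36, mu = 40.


M/D/1: Lq = rho^2 / (2*(1-rho)) where rho = 36/40; Lq = 4.05

4.05


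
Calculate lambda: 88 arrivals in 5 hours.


lambda = total arrivals / time = 88 / 5 = 17.6 per hour

17.6 per hour


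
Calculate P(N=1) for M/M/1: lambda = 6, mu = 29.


rho = 6/29; P(n) = (1-rho)*rho^n = (1-6/29)*(6/29)^1 = 0.1641

0.1641


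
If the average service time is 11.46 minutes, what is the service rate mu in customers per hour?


mu = 60 / avg_service_time = 60 / 11.46 = 5.24 per hour

5.24 per hour


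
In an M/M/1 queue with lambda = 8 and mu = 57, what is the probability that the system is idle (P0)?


P0 = 1 - rho = 1 - 8/57 = 0.8596

0.8596


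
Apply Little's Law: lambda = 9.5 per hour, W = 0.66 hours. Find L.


L = lambda * W = 9.5 * 0.66 = 6.27

6.27


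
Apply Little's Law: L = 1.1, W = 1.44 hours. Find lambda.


lambda = L / W = 1.1 / 1.44 = 0.76 per hour

0.76 per hour


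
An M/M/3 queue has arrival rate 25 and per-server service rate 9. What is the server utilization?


rho = lambda/(c*mu) = 25/(3*9) = 0.9259

0.9259


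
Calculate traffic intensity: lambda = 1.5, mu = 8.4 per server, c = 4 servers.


rho = lambda / (c * mu) = 1.5 / (4 * 8.4) = 0.0446

0.0446


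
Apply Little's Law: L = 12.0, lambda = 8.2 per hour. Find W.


W = L / lambda = 12.0 / 8.2 = 1.4634 hours

1.4634 hours


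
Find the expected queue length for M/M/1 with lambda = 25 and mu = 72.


rho = 25/72; Lq = rho^2/(1-rho) = 0.18

0.18


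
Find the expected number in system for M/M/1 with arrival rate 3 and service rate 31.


rho = 3/31; L = rho/(1-rho) = 0.11

0.11


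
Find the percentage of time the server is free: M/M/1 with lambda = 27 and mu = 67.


Idle fraction = (1 - rho) * 100 = (1 - 27/67) * 100 = 59.7%

59.7%


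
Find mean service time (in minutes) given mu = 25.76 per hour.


Mean service time = 60/mu = 60/25.76 = 2.33 minutes

2.33 minutes


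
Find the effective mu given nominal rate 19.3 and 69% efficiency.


Effective rate = mu * efficiency = 19.3 * 0.69 = 13.32 per hour

13.32 per hour


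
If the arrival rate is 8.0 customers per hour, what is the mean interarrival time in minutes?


Mean interarrival time = 60/lambda = 60/8.0 = 7.5 minutes

7.5 minutes


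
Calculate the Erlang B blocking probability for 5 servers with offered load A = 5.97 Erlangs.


B(N,A) = (A^N/N!) / sum(A^k/k!, k=0..N) with N=5, A=5.97 = 0.3583

0.3583


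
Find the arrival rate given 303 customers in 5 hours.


lambda = total arrivals / time = 303 / 5 = 60.6 per hour

60.6 per hour


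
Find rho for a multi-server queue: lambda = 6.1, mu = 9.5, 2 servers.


rho = lambda / (c * mu) = 6.1 / (2 * 9.5) = 0.3211

0.3211


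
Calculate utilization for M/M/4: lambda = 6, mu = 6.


rho = lambda/(c*mu) = 6/(4*6) = 0.25

0.25


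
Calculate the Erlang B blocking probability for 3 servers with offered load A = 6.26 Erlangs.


B(N,A) = (A^N/N!) / sum(A^k/k!, k=0..N) with N=3, A=6.26 = 0.6036

0.6036


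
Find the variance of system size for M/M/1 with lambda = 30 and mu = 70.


rho = 30/70; Var(N) = rho/(1-rho)^2 = 1.31

1.31


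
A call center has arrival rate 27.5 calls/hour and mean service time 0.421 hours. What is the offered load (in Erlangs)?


Offered load a = lambda * E[S] = 27.5 * 0.421 = 11.58 Erlangs

11.58 Erlangs


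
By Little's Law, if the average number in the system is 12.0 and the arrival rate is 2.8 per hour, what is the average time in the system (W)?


W = L / lambda = 12.0 / 2.8 = 4.2857 hours

4.2857 hours


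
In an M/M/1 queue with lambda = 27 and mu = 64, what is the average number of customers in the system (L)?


rho = 27/64; L = rho/(1-rho) = 0.73

0.73


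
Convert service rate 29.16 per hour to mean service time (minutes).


Mean service time = 60/mu = 60/29.16 = 2.06 minutes

2.06 minutes


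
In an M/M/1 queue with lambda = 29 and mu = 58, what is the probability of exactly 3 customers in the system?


rho = 29/58; P(n) = (1-rho)*rho^n = (1-29/58)*(29/58)^3 = 0.0625

0.0625


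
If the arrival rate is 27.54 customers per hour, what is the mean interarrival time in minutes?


Mean interarrival time = 60/lambda = 60/27.54 = 2.18 minutes

2.18 minutes


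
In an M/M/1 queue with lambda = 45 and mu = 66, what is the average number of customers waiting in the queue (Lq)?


rho = 45/66; Lq = rho^2/(1-rho) = 1.46

1.46


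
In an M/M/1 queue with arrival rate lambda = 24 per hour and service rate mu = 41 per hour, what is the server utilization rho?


rho = lambda/mu = 24/41 = 0.5854

0.5854


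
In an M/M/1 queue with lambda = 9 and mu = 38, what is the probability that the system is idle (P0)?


P0 = 1 - rho = 1 - 9/38 = 0.7632

0.7632


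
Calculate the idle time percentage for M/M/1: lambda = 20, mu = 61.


Idle fraction = (1 - rho) * 100 = (1 - 20/61) * 100 = 67.2%

67.2%


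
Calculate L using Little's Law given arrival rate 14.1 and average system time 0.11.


L = lambda * W = 14.1 * 0.11 = 1.55

1.55


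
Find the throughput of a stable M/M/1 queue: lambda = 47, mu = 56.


For a stable queue (lambda < mu), throughput = lambda = 47 per hour

47 per hour


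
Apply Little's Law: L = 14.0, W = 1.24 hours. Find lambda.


lambda = L / W = 14.0 / 1.24 = 11.29 per hour

11.29 per hour


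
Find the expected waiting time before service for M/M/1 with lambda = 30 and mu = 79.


rho = 30/79; Wq = rho/(mu - lambda) = 0.0077 hours

0.0077 hours


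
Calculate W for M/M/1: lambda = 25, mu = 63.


W = 1/(mu - lambda) = 1/(63 - 25) = 0.0263 hours

0.0263 hours


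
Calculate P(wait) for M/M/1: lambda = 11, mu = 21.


P(wait) = rho = lambda/mu = 11/21 = 0.5238

0.5238


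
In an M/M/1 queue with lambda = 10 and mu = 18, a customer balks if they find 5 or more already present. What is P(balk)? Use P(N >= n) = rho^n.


P(N >= 5) = rho^5 = (10/18)^5 = 0.0529

0.0529


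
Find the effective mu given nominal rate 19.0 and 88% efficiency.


Effective rate = mu * efficiency = 19.0 * 0.88 = 16.72 per hour

16.72 per hour


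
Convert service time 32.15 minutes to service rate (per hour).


mu = 60 / avg_service_time = 60 / 32.15 = 1.87 per hour

1.87 per hour


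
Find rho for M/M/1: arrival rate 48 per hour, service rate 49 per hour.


rho = lambda/mu = 48/49 = 0.9796

0.9796


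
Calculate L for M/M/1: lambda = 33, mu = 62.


rho = 33/62; L = rho/(1-rho) = 1.14

1.14


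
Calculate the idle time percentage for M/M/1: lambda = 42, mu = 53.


Idle fraction = (1 - rho) * 100 = (1 - 42/53) * 100 = 20.8%

20.8%


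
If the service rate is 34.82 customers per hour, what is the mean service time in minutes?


Mean service time = 60/mu = 60/34.82 = 1.72 minutes

1.72 minutes


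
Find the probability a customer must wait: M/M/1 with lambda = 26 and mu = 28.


P(wait) = rho = lambda/mu = 26/28 = 0.9286

0.9286


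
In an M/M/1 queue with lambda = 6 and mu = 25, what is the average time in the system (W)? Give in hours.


W = 1/(mu - lambda) = 1/(25 - 6) = 0.0526 hours

0.0526 hours


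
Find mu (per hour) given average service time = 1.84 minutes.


mu = 60 / avg_service_time = 60 / 1.84 = 32.61 per hour

32.61 per hour


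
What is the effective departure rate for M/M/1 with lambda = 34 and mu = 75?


For a stable queue (lambda < mu), throughput = lambda = 34 per hour

34 per hour


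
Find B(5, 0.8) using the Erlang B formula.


B(N,A) = (A^N/N!) / sum(A^k/k!, k=0..N) with N=5, A=0.8 = 0.0012

0.0012


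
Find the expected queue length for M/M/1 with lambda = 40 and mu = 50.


rho = 40/50; Lq = rho^2/(1-rho) = 3.2

3.2


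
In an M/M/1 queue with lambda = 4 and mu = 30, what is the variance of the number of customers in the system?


rho = 4/30; Var(N) = rho/(1-rho)^2 = 0.18

0.18


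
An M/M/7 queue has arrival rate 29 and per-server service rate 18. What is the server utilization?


rho = lambda/(c*mu) = 29/(7*18) = 0.2302

0.2302


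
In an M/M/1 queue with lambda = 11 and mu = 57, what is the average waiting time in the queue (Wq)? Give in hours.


rho = 11/57; Wq = rho/(mu - lambda) = 0.0042 hours

0.0042 hours


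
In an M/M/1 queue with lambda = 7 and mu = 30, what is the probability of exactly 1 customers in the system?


rho = 7/30; P(n) = (1-rho)*rho^n = (1-7/30)*(7/30)^1 = 0.1789

0.1789


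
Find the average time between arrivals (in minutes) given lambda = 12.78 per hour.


Mean interarrival time = 60/lambda = 60/12.78 = 4.69 minutes

4.69 minutes


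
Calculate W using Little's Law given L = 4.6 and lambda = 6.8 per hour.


W = L / lambda = 4.6 / 6.8 = 0.6765 hours

0.6765 hours


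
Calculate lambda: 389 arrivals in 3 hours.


lambda = total arrivals / time = 389 / 3 = 129.67 per hour

129.67 per hour


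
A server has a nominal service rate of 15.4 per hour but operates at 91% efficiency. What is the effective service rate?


Effective rate = mu * efficiency = 15.4 * 0.91 = 14.01 per hour

14.01 per hour


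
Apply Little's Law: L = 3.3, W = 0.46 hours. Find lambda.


lambda = L / W = 3.3 / 0.46 = 7.17 per hour

7.17 per hour


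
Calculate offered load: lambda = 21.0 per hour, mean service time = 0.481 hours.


Offered load a = lambda * E[S] = 21.0 * 0.481 = 10.1 Erlangs

10.1 Erlangs


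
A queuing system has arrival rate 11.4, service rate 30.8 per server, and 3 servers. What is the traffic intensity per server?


rho = lambda / (c * mu) = 11.4 / (3 * 30.8) = 0.1234

0.1234


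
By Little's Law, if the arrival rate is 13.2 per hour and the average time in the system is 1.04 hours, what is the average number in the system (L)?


L = lambda * W = 13.2 * 1.04 = 13.73

13.73


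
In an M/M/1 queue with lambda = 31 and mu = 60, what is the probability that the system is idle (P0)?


P0 = 1 - rho = 1 - 31/60 = 0.4833

0.4833


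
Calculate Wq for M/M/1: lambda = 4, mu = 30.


rho = 4/30; Wq = rho/(mu - lambda) = 0.0051 hours

0.0051 hours


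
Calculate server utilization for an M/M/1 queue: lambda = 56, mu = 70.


rho = lambda/mu = 56/70 = 0.8

0.8


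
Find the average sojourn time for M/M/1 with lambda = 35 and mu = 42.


W = 1/(mu - lambda) = 1/(42 - 35) = 0.1429 hours

0.1429 hours


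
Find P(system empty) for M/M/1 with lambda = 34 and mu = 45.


P0 = 1 - rho = 1 - 34/45 = 0.2444

0.2444


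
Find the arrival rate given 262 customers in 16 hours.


lambda = total arrivals / time = 262 / 16 = 16.38 per hour

16.38 per hour


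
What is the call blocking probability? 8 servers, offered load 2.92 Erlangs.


B(N,A) = (A^N/N!) / sum(A^k/k!, k=0..N) with N=8, A=2.92 = 0.0071

0.0071


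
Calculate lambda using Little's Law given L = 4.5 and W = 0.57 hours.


lambda = L / W = 4.5 / 0.57 = 7.89 per hour

7.89 per hour


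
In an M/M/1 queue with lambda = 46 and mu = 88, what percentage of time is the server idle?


Idle fraction = (1 - rho) * 100 = (1 - 46/88) * 100 = 47.7%

47.7%


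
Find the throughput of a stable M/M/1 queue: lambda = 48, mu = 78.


For a stable queue (lambda < mu), throughput = lambda = 48 per hour

48 per hour


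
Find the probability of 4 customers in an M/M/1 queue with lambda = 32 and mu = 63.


rho = 32/63; P(n) = (1-rho)*rho^n = (1-32/63)*(32/63)^4 = 0.0328

0.0328


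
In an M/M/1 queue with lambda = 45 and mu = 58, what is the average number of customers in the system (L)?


rho = 45/58; L = rho/(1-rho) = 3.46

3.46


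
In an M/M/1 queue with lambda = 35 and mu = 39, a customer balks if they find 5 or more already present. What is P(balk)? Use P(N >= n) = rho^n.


P(N >= 5) = rho^5 = (35/39)^5 = 0.5821

0.5821


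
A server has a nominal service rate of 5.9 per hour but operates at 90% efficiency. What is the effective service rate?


Effective rate = mu * efficiency = 5.9 * 0.9 = 5.31 per hour

5.31 per hour


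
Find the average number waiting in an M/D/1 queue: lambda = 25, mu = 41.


M/D/1: Lq = rho^2 / (2*(1-rho)) where rho = 25/41; Lq = 0.48

0.48


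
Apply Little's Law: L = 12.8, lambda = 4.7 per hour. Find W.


W = L / lambda = 12.8 / 4.7 = 2.7234 hours

2.7234 hours


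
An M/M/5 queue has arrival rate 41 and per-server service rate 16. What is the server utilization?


rho = lambda/(c*mu) = 41/(5*16) = 0.5125

0.5125


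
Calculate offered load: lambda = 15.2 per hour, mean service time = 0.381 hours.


Offered load a = lambda * E[S] = 15.2 * 0.381 = 5.79 Erlangs

5.79 Erlangs


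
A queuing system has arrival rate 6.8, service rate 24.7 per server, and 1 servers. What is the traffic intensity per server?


rho = lambda / (c * mu) = 6.8 / (1 * 24.7) = 0.2753

0.2753


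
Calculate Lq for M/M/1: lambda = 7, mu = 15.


rho = 7/15; Lq = rho^2/(1-rho) = 0.41

0.41


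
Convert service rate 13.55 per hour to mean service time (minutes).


Mean service time = 60/mu = 60/13.55 = 4.43 minutes

4.43 minutes


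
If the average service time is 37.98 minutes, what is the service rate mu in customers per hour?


mu = 60 / avg_service_time = 60 / 37.98 = 1.58 per hour

1.58 per hour


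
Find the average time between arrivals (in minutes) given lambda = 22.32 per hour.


Mean interarrival time = 60/lambda = 60/22.32 = 2.69 minutes

2.69 minutes


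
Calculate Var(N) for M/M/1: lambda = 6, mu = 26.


rho = 6/26; Var(N) = rho/(1-rho)^2 = 0.39

0.39


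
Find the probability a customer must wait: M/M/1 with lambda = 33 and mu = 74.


P(wait) = rho = lambda/mu = 33/74 = 0.4459

0.4459


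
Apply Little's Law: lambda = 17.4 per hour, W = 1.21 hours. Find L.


L = lambda * W = 17.4 * 1.21 = 21.05

21.05


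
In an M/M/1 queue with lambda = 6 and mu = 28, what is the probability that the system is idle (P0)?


P0 = 1 - rho = 1 - 6/28 = 0.7857

0.7857


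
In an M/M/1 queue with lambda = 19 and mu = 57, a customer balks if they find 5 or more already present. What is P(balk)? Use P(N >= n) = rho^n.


P(N >= 5) = rho^5 = (19/57)^5 = 0.0041

0.0041


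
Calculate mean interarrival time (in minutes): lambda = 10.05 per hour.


Mean interarrival time = 60/lambda = 60/10.05 = 5.97 minutes

5.97 minutes


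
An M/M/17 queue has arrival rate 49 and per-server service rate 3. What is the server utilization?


rho = lambda/(c*mu) = 49/(17*3) = 0.9608

0.9608


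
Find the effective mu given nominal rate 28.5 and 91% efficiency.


Effective rate = mu * efficiency = 28.5 * 0.91 = 25.94 per hour

25.94 per hour


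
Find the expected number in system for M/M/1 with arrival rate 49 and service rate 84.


rho = 49/84; L = rho/(1-rho) = 1.4

1.4


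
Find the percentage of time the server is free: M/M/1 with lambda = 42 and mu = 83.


Idle fraction = (1 - rho) * 100 = (1 - 42/83) * 100 = 49.4%

49.4%


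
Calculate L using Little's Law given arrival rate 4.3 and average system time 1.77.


L = lambda * W = 4.3 * 1.77 = 7.61

7.61


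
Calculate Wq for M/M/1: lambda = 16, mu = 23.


rho = 16/23; Wq = rho/(mu - lambda) = 0.0994 hours

0.0994 hours


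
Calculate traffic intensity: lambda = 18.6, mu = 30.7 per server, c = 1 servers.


rho = lambda / (c * mu) = 18.6 / (1 * 30.7) = 0.6059

0.6059


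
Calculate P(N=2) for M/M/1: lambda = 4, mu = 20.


rho = 4/20; P(n) = (1-rho)*rho^n = (1-4/20)*(4/20)^2 = 0.032

0.032


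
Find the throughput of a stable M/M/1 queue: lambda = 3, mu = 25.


For a stable queue (lambda < mu), throughput = lambda = 3 per hour

3 per hour


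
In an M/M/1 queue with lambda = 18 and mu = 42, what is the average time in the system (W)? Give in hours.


W = 1/(mu - lambda) = 1/(42 - 18) = 0.0417 hours

0.0417 hours


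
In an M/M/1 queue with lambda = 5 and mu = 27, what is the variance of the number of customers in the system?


rho = 5/27; Var(N) = rho/(1-rho)^2 = 0.28

0.28


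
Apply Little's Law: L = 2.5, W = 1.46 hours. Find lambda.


lambda = L / W = 2.5 / 1.46 = 1.71 per hour

1.71 per hour


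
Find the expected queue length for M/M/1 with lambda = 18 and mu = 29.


rho = 18/29; Lq = rho^2/(1-rho) = 1.02

1.02


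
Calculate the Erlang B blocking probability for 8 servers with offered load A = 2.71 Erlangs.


B(N,A) = (A^N/N!) / sum(A^k/k!, k=0..N) with N=8, A=2.71 = 0.0048

0.0048


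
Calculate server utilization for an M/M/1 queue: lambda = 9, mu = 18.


rho = lambda/mu = 9/18 = 0.5

0.5


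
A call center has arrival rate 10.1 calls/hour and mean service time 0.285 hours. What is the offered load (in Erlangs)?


Offered load a = lambda * E[S] = 10.1 * 0.285 = 2.88 Erlangs

2.88 Erlangs


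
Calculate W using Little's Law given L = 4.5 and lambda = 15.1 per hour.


W = L / lambda = 4.5 / 15.1 = 0.298 hours

0.298 hours


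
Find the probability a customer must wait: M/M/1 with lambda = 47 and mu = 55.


P(wait) = rho = lambda/mu = 47/55 = 0.8545

0.8545


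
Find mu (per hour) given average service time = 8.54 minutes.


mu = 60 / avg_service_time = 60 / 8.54 = 7.03 per hour

7.03 per hour


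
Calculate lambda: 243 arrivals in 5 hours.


lambda = total arrivals / time = 243 / 5 = 48.6 per hour

48.6 per hour


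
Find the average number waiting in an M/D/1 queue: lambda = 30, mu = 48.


M/D/1: Lq = rho^2 / (2*(1-rho)) where rho = 30/48; Lq = 0.52

0.52


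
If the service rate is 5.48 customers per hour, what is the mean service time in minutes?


Mean service time = 60/mu = 60/5.48 = 10.95 minutes

10.95 minutes


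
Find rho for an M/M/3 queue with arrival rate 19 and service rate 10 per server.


rho = lambda/(c*mu) = 19/(3*10) = 0.6333

0.6333


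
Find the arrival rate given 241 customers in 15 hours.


lambda = total arrivals / time = 241 / 15 = 16.07 per hour

16.07 per hour


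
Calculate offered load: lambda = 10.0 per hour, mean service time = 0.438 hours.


Offered load a = lambda * E[S] = 10.0 * 0.438 = 4.38 Erlangs

4.38 Erlangs


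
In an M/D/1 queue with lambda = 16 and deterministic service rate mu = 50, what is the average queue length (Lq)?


M/D/1: Lq = rho^2 / (2*(1-rho)) where rho = 16/50; Lq = 0.08

0.08


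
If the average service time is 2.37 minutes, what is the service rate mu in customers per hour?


mu = 60 / avg_service_time = 60 / 2.37 = 25.32 per hour

25.32 per hour


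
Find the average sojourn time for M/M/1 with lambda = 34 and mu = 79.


W = 1/(mu - lambda) = 1/(79 - 34) = 0.0222 hours

0.0222 hours


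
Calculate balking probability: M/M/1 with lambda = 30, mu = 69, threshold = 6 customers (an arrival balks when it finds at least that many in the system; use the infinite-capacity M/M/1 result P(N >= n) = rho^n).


P(N >= 6) = rho^6 = (30/69)^6 = 0.0068

0.0068


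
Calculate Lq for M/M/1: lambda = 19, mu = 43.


rho = 19/43; Lq = rho^2/(1-rho) = 0.35

0.35


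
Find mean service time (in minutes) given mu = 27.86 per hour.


Mean service time = 60/mu = 60/27.86 = 2.15 minutes

2.15 minutes


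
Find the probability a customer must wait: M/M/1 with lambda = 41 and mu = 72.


P(wait) = rho = lambda/mu = 41/72 = 0.5694

0.5694


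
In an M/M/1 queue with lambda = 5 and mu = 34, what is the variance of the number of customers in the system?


rho = 5/34; Var(N) = rho/(1-rho)^2 = 0.2

0.2


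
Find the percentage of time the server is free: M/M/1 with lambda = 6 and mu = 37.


Idle fraction = (1 - rho) * 100 = (1 - 6/37) * 100 = 83.8%

83.8%


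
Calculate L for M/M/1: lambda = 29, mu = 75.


rho = 29/75; L = rho/(1-rho) = 0.63

0.63


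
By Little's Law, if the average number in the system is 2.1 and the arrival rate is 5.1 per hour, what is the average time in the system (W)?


W = L / lambda = 2.1 / 5.1 = 0.4118 hours

0.4118 hours


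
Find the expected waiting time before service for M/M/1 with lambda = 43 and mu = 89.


rho = 43/89; Wq = rho/(mu - lambda) = 0.0105 hours

0.0105 hours


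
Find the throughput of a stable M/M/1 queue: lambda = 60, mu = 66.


For a stable queue (lambda < mu), throughput = lambda = 60 per hour

60 per hour


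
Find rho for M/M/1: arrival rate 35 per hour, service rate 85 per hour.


rho = lambda/mu = 35/85 = 0.4118

0.4118


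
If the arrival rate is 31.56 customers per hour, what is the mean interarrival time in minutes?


Mean interarrival time = 60/lambda = 60/31.56 = 1.9 minutes

1.9 minutes


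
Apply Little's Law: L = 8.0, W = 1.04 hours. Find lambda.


lambda = L / W = 8.0 / 1.04 = 7.69 per hour

7.69 per hour


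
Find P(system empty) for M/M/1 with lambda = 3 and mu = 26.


P0 = 1 - rho = 1 - 3/26 = 0.8846

0.8846


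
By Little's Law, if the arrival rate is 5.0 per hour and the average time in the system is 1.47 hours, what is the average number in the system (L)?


L = lambda * W = 5.0 * 1.47 = 7.35

7.35


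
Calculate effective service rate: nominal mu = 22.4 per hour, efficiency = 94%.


Effective rate = mu * efficiency = 22.4 * 0.94 = 21.06 per hour

21.06 per hour


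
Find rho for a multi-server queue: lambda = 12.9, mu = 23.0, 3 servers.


rho = lambda / (c * mu) = 12.9 / (3 * 23.0) = 0.187

0.187


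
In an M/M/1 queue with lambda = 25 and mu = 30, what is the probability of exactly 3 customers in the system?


rho = 25/30; P(n) = (1-rho)*rho^n = (1-25/30)*(25/30)^3 = 0.0965

0.0965


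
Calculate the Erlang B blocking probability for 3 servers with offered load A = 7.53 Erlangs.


B(N,A) = (A^N/N!) / sum(A^k/k!, k=0..N) with N=3, A=7.53 = 0.6586

0.6586


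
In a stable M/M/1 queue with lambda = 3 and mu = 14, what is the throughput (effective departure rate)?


For a stable queue (lambda < mu), throughput = lambda = 3 per hour

3 per hour


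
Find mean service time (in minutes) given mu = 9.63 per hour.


Mean service time = 60/mu = 60/9.63 = 6.23 minutes

6.23 minutes


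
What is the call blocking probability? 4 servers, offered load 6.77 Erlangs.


B(N,A) = (A^N/N!) / sum(A^k/k!, k=0..N) with N=4, A=6.77 = 0.5151

0.5151


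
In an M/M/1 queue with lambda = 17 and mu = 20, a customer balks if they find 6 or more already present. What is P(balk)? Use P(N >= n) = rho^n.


P(N >= 6) = rho^6 = (17/20)^6 = 0.3771

0.3771


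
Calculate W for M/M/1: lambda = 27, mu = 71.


W = 1/(mu - lambda) = 1/(71 - 27) = 0.0227 hours

0.0227 hours


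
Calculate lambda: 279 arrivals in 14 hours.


lambda = total arrivals / time = 279 / 14 = 19.93 per hour

19.93 per hour


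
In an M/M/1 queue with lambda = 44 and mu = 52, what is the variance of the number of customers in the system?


rho = 44/52; Var(N) = rho/(1-rho)^2 = 35.75

35.75


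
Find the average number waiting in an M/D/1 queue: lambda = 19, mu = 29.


M/D/1: Lq = rho^2 / (2*(1-rho)) where rho = 19/29; Lq = 0.62

0.62


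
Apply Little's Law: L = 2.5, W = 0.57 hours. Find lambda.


lambda = L / W = 2.5 / 0.57 = 4.39 per hour

4.39 per hour


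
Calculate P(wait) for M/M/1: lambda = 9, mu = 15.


P(wait) = rho = lambda/mu = 9/15 = 0.6

0.6


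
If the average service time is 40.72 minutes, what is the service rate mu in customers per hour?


mu = 60 / avg_service_time = 60 / 40.72 = 1.47 per hour

1.47 per hour


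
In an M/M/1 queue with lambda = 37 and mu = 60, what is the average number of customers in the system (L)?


rho = 37/60; L = rho/(1-rho) = 1.61

1.61


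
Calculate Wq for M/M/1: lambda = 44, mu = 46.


rho = 44/46; Wq = rho/(mu - lambda) = 0.4783 hours

0.4783 hours


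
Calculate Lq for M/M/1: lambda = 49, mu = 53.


rho = 49/53; Lq = rho^2/(1-rho) = 11.33

11.33


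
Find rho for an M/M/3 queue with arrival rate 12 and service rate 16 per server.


rho = lambda/(c*mu) = 12/(3*16) = 0.25

0.25


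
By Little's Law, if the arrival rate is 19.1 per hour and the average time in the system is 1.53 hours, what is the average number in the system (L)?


L = lambda * W = 19.1 * 1.53 = 29.22

29.22


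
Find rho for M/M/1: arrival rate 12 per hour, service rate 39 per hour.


rho = lambda/mu = 12/39 = 0.3077

0.3077


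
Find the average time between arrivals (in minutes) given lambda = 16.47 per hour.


Mean interarrival time = 60/lambda = 60/16.47 = 3.64 minutes

3.64 minutes


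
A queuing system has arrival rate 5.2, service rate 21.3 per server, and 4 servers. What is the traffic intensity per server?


rho = lambda / (c * mu) = 5.2 / (4 * 21.3) = 0.061

0.061


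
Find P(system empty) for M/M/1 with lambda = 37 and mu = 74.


P0 = 1 - rho = 1 - 37/74 = 0.5

0.5


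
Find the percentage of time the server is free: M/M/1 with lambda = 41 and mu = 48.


Idle fraction = (1 - rho) * 100 = (1 - 41/48) * 100 = 14.6%

14.6%


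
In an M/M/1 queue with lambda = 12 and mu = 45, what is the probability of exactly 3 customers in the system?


rho = 12/45; P(n) = (1-rho)*rho^n = (1-12/45)*(12/45)^3 = 0.0139

0.0139


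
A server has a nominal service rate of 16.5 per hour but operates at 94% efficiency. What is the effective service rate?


Effective rate = mu * efficiency = 16.5 * 0.94 = 15.51 per hour

15.51 per hour


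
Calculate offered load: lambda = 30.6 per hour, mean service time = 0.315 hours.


Offered load a = lambda * E[S] = 30.6 * 0.315 = 9.64 Erlangs

9.64 Erlangs


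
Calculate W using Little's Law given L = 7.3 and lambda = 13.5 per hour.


W = L / lambda = 7.3 / 13.5 = 0.5407 hours

0.5407 hours


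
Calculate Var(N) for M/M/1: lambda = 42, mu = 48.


rho = 42/48; Var(N) = rho/(1-rho)^2 = 56.0

56.0


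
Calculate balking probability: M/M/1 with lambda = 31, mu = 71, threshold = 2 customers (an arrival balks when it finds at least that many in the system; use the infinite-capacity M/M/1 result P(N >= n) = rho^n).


P(N >= 2) = rho^2 = (31/71)^2 = 0.1906

0.1906


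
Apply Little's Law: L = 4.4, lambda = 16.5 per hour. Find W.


W = L / lambda = 4.4 / 16.5 = 0.2667 hours

0.2667 hours


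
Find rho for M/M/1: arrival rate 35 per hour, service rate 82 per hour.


rho = lambda/mu = 35/82 = 0.4268

0.4268


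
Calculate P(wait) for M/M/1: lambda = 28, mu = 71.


P(wait) = rho = lambda/mu = 28/71 = 0.3944

0.3944


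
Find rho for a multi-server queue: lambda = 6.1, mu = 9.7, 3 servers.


rho = lambda / (c * mu) = 6.1 / (3 * 9.7) = 0.2096

0.2096


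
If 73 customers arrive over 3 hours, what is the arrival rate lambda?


lambda = total arrivals / time = 73 / 3 = 24.33 per hour

24.33 per hour


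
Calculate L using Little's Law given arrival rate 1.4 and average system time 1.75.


L = lambda * W = 1.4 * 1.75 = 2.45

2.45


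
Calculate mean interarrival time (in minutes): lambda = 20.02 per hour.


Mean interarrival time = 60/lambda = 60/20.02 = 3.0 minutes

3.0 minutes


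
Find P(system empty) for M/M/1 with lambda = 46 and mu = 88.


P0 = 1 - rho = 1 - 46/88 = 0.4773

0.4773


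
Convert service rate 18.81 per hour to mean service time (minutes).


Mean service time = 60/mu = 60/18.81 = 3.19 minutes

3.19 minutes


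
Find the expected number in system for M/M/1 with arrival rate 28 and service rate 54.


rho = 28/54; L = rho/(1-rho) = 1.08

1.08


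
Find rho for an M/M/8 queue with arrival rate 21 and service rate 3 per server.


rho = lambda/(c*mu) = 21/(8*3) = 0.875

0.875


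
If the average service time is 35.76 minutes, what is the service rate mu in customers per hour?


mu = 60 / avg_service_time = 60 / 35.76 = 1.68 per hour

1.68 per hour


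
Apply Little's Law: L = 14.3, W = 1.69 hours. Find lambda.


lambda = L / W = 14.3 / 1.69 = 8.46 per hour

8.46 per hour


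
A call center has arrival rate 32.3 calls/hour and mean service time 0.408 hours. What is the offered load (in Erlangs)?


Offered load a = lambda * E[S] = 32.3 * 0.408 = 13.18 Erlangs

13.18 Erlangs


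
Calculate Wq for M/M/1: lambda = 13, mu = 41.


rho = 13/41; Wq = rho/(mu - lambda) = 0.0113 hours

0.0113 hours


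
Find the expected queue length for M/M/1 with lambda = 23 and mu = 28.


rho = 23/28; Lq = rho^2/(1-rho) = 3.78

3.78


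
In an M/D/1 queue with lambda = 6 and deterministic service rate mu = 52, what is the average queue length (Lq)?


M/D/1: Lq = rho^2 / (2*(1-rho)) where rho = 6/52; Lq = 0.01

0.01


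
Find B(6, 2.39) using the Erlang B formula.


B(N,A) = (A^N/N!) / sum(A^k/k!, k=0..N) with N=6, A=2.39 = 0.024

0.024


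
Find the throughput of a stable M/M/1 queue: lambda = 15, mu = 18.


For a stable queue (lambda < mu), throughput = lambda = 15 per hour

15 per hour


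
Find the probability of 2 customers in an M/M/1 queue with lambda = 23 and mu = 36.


rho = 23/36; P(n) = (1-rho)*rho^n = (1-23/36)*(23/36)^2 = 0.1474

0.1474


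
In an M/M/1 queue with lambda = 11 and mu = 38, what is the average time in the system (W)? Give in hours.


W = 1/(mu - lambda) = 1/(38 - 11) = 0.037 hours

0.037 hours


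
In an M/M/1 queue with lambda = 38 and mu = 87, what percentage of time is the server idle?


Idle fraction = (1 - rho) * 100 = (1 - 38/87) * 100 = 56.3%

56.3%


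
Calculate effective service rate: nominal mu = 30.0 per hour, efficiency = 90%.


Effective rate = mu * efficiency = 30.0 * 0.9 = 27.0 per hour

27.0 per hour


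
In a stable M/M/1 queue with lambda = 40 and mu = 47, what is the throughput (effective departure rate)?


For a stable queue (lambda < mu), throughput = lambda = 40 per hour

40 per hour


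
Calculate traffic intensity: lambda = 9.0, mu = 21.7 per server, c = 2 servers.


rho = lambda / (c * mu) = 9.0 / (2 * 21.7) = 0.2074

0.2074


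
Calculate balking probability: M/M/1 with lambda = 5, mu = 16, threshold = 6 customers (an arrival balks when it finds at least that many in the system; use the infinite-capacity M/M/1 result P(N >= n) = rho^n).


P(N >= 6) = rho^6 = (5/16)^6 = 0.0009

0.0009


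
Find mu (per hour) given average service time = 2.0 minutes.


mu = 60 / avg_service_time = 60 / 2.0 = 30.0 per hour

30.0 per hour


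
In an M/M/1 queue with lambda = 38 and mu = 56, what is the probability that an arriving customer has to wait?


P(wait) = rho = lambda/mu = 38/56 = 0.6786

0.6786


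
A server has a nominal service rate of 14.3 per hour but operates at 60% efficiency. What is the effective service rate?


Effective rate = mu * efficiency = 14.3 * 0.6 = 8.58 per hour

8.58 per hour


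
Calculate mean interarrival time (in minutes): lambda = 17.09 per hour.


Mean interarrival time = 60/lambda = 60/17.09 = 3.51 minutes

3.51 minutes


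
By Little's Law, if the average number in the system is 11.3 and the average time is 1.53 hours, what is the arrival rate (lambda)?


lambda = L / W = 11.3 / 1.53 = 7.39 per hour

7.39 per hour


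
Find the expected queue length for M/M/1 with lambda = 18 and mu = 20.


rho = 18/20; Lq = rho^2/(1-rho) = 8.1

8.1


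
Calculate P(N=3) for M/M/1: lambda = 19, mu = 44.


rho = 19/44; P(n) = (1-rho)*rho^n = (1-19/44)*(19/44)^3 = 0.0457

0.0457


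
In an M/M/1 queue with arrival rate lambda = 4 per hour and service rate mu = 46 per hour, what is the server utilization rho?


rho = lambda/mu = 4/46 = 0.087

0.087


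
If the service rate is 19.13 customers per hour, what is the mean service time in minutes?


Mean service time = 60/mu = 60/19.13 = 3.14 minutes

3.14 minutes


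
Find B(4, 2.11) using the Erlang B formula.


B(N,A) = (A^N/N!) / sum(A^k/k!, k=0..N) with N=4, A=2.11 = 0.1069

0.1069


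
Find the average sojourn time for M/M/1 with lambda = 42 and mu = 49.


W = 1/(mu - lambda) = 1/(49 - 42) = 0.1429 hours

0.1429 hours


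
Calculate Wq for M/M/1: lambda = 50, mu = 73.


rho = 50/73; Wq = rho/(mu - lambda) = 0.0298 hours

0.0298 hours


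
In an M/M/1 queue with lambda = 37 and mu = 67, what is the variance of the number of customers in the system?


rho = 37/67; Var(N) = rho/(1-rho)^2 = 2.75

2.75


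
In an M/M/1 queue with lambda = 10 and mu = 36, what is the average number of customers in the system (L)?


rho = 10/36; L = rho/(1-rho) = 0.38

0.38


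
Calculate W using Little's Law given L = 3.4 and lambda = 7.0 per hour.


W = L / lambda = 3.4 / 7.0 = 0.4857 hours

0.4857 hours


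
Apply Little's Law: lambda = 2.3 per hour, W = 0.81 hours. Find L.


L = lambda * W = 2.3 * 0.81 = 1.86

1.86


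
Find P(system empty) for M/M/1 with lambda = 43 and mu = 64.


P0 = 1 - rho = 1 - 43/64 = 0.3281

0.3281


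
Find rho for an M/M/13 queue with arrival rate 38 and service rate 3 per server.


rho = lambda/(c*mu) = 38/(13*3) = 0.9744

0.9744


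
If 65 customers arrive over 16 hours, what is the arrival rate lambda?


lambda = total arrivals / time = 65 / 16 = 4.06 per hour

4.06 per hour


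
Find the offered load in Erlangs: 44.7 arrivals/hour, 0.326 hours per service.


Offered load a = lambda * E[S] = 44.7 * 0.326 = 14.57 Erlangs

14.57 Erlangs


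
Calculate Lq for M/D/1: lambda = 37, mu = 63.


M/D/1: Lq = rho^2 / (2*(1-rho)) where rho = 37/63; Lq = 0.42

0.42


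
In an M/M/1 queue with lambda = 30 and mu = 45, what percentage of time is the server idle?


Idle fraction = (1 - rho) * 100 = (1 - 30/45) * 100 = 33.3%

33.3%


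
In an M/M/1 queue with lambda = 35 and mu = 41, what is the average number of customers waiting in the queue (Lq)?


rho = 35/41; Lq = rho^2/(1-rho) = 4.98

4.98


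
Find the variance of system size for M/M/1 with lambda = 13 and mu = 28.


rho = 13/28; Var(N) = rho/(1-rho)^2 = 1.62

1.62


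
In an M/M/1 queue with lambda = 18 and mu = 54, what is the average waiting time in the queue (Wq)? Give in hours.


rho = 18/54; Wq = rho/(mu - lambda) = 0.0093 hours

0.0093 hours


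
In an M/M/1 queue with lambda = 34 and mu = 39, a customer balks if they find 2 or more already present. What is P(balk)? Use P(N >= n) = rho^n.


P(N >= 2) = rho^2 = (34/39)^2 = 0.76

0.76
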